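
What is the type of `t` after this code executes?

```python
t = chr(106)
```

chr() returns str (single character)

str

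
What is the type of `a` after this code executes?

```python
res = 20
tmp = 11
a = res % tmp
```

int % int returns int (20 % 11 = 9)

int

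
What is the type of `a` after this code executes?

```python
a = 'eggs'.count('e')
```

str.count() returns int

int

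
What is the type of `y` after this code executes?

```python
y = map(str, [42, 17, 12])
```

map() returns a map iterator object

map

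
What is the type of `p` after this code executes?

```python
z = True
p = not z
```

'not' always returns bool

bool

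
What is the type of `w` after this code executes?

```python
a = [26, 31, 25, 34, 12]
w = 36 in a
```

'in' operator returns bool

bool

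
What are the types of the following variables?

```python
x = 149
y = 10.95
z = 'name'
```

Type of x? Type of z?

x is int; z is str

int, str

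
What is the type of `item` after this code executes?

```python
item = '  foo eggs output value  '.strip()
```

str.strip() returns str

str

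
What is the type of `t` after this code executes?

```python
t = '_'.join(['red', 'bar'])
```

str.join() returns str

str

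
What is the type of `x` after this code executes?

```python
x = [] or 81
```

'or' returns first truthy value (81, which is int)

int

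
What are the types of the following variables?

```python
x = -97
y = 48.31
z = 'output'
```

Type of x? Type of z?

x is int; z is str

int, str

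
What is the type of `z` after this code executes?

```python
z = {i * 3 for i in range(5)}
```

A set comprehension {expr for x in iterable} produces a set

set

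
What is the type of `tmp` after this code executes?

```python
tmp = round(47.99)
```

round() with no ndigits arg returns int

int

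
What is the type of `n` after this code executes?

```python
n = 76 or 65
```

'or' returns the first truthy value (76, which is int)

int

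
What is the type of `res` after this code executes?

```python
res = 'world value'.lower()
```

str.lower() returns str

str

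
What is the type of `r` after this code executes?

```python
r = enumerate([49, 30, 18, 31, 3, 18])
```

enumerate() returns an enumerate iterator object

enumerate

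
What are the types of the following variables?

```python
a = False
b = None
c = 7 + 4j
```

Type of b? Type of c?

b is NoneType; c is complex

NoneType, complex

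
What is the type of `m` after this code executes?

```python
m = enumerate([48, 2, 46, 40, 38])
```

enumerate() returns an enumerate iterator object

enumerate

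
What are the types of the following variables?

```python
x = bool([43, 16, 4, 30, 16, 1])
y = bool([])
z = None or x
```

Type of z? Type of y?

None or <bool> returns the bool; bool() returns bool

bool, bool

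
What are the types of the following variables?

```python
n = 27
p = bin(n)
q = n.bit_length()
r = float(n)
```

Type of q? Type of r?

int.bit_length() returns int; float() returns float

int, float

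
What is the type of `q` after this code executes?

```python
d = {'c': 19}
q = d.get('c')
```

dict.get() returns the value (int) when key is found

int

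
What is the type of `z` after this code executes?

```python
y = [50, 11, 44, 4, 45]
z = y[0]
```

Indexing a list of ints returns int (y[0] = 50)

int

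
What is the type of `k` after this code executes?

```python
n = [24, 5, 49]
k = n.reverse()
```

list.reverse() returns None

NoneType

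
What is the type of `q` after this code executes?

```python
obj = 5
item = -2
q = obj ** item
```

int ** negative int returns float

float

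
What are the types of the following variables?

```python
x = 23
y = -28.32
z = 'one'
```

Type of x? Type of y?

x is int; y is float

int, float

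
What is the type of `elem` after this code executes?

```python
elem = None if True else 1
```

Ternary: condition is True, if branch (None) taken → NoneType

NoneType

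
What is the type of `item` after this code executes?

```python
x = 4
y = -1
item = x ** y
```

int ** negative int returns float

float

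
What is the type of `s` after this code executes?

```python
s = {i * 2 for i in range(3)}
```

A set comprehension {expr for x in iterable} produces a set

set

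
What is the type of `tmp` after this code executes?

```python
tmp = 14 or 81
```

'or' returns the first truthy value (14, which is int)

int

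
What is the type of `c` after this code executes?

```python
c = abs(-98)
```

abs() of int returns int

int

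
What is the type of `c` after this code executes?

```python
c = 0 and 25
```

'and' returns the first falsy value (0, which is int)

int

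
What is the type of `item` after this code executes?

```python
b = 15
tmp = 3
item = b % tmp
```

int % int returns int (15 % 3 = 0)

int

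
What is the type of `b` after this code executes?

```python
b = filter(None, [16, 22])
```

filter() returns a filter iterator object

filter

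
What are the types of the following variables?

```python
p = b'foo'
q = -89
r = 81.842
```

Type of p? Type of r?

p is bytes; r is float

bytes, float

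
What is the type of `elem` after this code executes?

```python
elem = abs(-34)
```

abs() of int returns int

int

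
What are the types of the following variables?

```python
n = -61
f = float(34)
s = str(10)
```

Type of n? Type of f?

n is int; f is float

int, float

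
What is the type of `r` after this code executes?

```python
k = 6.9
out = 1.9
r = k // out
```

float // float returns float (floor division preserves float type)

float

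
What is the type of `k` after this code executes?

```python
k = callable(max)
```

callable() returns bool

bool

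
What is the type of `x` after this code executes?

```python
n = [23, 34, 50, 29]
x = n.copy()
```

list.copy() returns list

list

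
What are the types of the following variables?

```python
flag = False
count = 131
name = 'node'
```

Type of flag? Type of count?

flag is bool; count is int

bool, int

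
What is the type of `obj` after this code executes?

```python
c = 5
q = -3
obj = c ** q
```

int ** negative int returns float

float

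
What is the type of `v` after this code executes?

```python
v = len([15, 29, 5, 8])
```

len() always returns int

int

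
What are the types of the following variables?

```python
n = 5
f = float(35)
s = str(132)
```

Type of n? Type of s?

n is int; s is str

int, str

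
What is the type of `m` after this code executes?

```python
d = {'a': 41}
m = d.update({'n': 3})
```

dict.update() returns None

NoneType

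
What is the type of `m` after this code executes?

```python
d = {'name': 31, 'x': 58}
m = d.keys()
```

.keys() returns a dict_keys view object

dict_keys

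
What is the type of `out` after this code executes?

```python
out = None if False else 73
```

Ternary: condition is False, else branch (73) taken → int

int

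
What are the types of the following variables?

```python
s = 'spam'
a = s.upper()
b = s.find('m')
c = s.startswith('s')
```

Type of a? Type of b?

str.upper() returns str; str.find() returns int

str, int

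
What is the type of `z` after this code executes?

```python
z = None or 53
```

'or' with None returns the other value (53, int)

int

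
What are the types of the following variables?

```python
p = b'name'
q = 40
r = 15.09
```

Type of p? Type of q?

p is bytes; q is int

bytes, int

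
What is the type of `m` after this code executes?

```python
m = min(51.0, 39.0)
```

min() of floats returns float

float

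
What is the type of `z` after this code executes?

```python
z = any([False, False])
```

any() returns bool

bool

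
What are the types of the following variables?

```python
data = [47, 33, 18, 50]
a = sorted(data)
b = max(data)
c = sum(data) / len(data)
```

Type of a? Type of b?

sorted() returns list; max of ints returns int

list, int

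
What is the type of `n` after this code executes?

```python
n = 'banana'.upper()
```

str.upper() returns str

str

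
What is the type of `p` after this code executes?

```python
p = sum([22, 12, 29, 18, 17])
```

sum() of ints returns int

int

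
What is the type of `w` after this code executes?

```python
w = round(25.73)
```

round() with no ndigits arg returns int

int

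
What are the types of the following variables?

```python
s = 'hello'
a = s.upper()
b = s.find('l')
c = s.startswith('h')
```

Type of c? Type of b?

str.startswith() returns bool; str.find() returns int

bool, int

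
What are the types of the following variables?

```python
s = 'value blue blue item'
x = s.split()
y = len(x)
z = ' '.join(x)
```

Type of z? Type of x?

str.join() returns str; str.split() returns list

str, list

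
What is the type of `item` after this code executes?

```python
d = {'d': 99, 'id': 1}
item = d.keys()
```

.keys() returns a dict_keys view object

dict_keys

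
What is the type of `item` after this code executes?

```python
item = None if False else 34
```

Ternary: condition is False, else branch (34) taken → int

int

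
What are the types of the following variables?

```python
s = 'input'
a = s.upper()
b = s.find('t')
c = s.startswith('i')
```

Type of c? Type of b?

str.startswith() returns bool; str.find() returns int

bool, int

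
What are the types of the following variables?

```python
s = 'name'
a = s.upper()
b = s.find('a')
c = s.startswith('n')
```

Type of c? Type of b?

str.startswith() returns bool; str.find() returns int

bool, int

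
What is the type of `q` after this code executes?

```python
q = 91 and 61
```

'and' returns the last value when all truthy (61, which is int)

int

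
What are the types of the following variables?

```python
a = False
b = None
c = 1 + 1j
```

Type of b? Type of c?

b is NoneType; c is complex

NoneType, complex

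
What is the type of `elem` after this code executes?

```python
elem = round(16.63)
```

round() with no ndigits arg returns int

int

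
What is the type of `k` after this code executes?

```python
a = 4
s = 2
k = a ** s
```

int ** positive int returns int (4 ** 2 = 16)

int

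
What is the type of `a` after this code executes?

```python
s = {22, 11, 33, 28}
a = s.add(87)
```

set.add() returns None (mutates in place)

NoneType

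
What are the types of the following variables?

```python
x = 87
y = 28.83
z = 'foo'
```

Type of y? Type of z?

y is float; z is str

float, str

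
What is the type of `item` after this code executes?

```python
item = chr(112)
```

chr() returns str (single character)

str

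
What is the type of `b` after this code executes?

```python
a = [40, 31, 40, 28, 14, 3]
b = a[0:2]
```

Slicing a list always returns a list

list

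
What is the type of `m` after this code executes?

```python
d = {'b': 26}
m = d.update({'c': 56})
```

dict.update() returns None

NoneType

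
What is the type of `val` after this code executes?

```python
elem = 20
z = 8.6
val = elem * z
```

int * float returns float (20 * 8.6 = 172.0)

float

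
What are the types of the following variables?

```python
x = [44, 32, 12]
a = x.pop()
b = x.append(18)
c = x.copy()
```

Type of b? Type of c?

list.append() returns None; list.copy() returns list

NoneType, list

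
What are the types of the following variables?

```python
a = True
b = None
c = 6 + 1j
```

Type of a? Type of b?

a is bool; b is NoneType

bool, NoneType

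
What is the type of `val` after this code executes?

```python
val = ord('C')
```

ord() returns int (Unicode code point)

int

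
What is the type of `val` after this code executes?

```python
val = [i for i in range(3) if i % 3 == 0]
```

A list comprehension [...] produces a list

list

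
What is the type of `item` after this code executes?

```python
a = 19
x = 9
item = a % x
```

int % int returns int (19 % 9 = 1)

int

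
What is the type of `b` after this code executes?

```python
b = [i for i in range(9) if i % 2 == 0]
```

A list comprehension [...] produces a list

list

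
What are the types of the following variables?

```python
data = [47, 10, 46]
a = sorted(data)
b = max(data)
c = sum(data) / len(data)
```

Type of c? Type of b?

int / int returns float; max of ints returns int

float, int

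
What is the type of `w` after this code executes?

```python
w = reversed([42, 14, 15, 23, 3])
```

reversed() on a list returns a list_reverseiterator

list_reverseiterator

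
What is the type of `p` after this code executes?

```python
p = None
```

None has type NoneType

NoneType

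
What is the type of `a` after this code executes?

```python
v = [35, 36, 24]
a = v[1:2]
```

Slicing a list always returns a list

list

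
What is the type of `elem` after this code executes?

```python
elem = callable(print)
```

callable() returns bool

bool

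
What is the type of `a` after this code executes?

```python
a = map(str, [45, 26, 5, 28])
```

map() returns a map iterator object

map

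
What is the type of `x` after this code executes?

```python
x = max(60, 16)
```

max() of ints returns int

int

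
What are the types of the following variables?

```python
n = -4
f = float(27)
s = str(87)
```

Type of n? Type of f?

n is int; f is float

int, float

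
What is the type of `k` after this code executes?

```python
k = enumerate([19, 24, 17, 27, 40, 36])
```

enumerate() returns an enumerate iterator object

enumerate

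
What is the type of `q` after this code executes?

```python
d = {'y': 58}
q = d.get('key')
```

dict.get() returns None when key 'key' is not found and no default given

NoneType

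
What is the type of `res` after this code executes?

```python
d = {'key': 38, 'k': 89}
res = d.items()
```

dict.items() returns a dict_items view

dict_items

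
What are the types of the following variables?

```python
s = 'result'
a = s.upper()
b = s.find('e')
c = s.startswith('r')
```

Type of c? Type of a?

str.startswith() returns bool; str.upper() returns str

bool, str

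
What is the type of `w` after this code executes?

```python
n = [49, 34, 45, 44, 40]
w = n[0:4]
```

Slicing a list always returns a list

list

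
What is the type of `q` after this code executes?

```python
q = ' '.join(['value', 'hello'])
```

str.join() returns str

str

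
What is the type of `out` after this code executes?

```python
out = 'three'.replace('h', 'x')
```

str.replace() returns str

str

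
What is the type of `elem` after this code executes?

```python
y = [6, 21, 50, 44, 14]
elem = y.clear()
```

list.clear() returns None

NoneType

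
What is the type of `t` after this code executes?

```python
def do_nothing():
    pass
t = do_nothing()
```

A function with no return statement returns None

NoneType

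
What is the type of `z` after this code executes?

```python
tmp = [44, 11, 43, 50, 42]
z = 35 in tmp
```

'in' operator returns bool

bool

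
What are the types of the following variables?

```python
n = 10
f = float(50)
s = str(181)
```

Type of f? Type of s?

f is float; s is str

float, str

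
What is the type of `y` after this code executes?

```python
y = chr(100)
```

chr() returns str (single character)

str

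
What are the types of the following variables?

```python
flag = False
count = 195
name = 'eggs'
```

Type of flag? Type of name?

flag is bool; name is str

bool, str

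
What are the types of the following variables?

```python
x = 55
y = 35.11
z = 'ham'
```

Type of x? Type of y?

x is int; y is float

int, float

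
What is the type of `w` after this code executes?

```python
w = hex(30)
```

hex() returns str representation

str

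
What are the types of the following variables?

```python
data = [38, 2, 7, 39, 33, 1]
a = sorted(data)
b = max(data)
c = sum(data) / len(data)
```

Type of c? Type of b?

int / int returns float; max of ints returns int

float, int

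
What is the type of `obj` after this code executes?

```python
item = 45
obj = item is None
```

'is' comparison returns bool

bool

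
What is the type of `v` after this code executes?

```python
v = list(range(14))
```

list(range(...)) returns list

list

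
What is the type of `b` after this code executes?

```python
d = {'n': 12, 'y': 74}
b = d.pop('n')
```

dict.pop() returns the value (int)

int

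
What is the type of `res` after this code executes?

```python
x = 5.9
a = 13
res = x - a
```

float - int returns float (5.9 - 13 = -7.1)

float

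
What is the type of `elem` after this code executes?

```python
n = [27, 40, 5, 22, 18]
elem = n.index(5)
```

list.index() returns int

int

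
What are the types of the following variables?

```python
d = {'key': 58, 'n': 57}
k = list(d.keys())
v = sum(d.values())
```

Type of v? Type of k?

sum of int values returns int; list(...) returns list

int, list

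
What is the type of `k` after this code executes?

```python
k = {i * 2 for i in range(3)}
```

A set comprehension {expr for x in iterable} produces a set

set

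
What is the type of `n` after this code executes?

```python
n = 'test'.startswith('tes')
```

str.startswith() returns bool

bool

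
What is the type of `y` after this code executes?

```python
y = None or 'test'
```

'or' with None returns the other value ('test', str)

str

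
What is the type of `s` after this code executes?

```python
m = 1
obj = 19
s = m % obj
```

int % int returns int (1 % 19 = 1)

int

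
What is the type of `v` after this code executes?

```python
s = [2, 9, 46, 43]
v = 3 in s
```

'in' operator returns bool

bool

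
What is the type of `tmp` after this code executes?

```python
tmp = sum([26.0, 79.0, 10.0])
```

sum() of floats returns float

float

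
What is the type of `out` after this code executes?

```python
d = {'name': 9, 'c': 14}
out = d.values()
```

.values() returns a dict_values view object

dict_values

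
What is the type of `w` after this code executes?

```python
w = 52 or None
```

'or' returns first truthy value (52, int)

int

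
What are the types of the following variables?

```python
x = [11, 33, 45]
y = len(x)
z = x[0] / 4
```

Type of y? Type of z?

len() returns int; int / int returns float

int, float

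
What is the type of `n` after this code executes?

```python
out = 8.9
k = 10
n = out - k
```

float - int returns float (8.9 - 10 = -1.1)

float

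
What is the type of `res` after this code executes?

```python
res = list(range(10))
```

list(range(...)) returns list

list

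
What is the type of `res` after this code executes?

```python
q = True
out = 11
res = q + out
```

bool + int returns int (True is 1, so 1 + 11 = 12)

int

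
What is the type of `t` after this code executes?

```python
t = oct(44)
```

oct() returns str representation

str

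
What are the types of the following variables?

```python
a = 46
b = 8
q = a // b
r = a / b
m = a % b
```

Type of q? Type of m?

int // int returns int; int % int returns int

int, int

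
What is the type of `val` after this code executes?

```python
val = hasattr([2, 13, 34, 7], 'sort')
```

hasattr() returns bool

bool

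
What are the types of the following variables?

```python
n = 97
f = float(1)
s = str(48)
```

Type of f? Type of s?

f is float; s is str

float, str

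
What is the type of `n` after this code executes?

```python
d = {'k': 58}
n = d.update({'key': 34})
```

dict.update() returns None

NoneType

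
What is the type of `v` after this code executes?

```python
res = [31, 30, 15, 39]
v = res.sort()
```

list.sort() returns None (sorts in place)

NoneType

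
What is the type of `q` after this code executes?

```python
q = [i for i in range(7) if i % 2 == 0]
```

A list comprehension [...] produces a list

list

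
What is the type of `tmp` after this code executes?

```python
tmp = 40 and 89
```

'and' returns the last value when all truthy (89, which is int)

int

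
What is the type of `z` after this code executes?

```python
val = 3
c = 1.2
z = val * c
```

int * float returns float (3 * 1.2 = 3.6)

float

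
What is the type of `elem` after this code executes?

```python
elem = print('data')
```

print() returns None

NoneType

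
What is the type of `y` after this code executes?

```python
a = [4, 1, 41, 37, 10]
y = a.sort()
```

list.sort() returns None (sorts in place)

NoneType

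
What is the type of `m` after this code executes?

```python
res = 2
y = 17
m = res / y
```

int / int always returns float in Python 3 (2 / 17 = 0.117647)

float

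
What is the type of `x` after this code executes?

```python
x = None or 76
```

'or' with None returns the other value (76, int)

int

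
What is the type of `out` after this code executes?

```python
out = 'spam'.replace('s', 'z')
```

str.replace() returns str

str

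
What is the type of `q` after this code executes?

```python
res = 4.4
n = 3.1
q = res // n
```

float // float returns float (floor division preserves float type)

float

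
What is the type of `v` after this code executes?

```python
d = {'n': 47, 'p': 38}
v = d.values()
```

.values() returns a dict_values view object

dict_values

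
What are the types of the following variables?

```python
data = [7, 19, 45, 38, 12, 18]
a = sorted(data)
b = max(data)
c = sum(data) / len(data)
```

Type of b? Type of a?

max of ints returns int; sorted() returns list

int, list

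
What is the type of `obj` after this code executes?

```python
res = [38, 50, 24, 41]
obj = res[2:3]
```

Slicing a list always returns a list

list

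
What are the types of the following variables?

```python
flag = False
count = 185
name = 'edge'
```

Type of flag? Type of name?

flag is bool; name is str

bool, str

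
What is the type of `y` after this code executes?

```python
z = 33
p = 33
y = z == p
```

Equality comparison returns bool

bool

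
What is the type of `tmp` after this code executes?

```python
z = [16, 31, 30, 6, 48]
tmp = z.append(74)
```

list.append() returns None (mutates in place)

NoneType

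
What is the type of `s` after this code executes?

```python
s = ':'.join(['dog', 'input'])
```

str.join() returns str

str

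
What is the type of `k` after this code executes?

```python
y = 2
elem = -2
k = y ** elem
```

int ** negative int returns float

float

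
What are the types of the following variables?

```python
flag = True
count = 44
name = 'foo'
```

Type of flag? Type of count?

flag is bool; count is int

bool, int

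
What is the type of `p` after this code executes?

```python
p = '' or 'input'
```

'or' returns first truthy value ('input', which is str)

str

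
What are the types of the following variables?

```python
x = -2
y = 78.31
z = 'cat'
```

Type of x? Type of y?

x is int; y is float

int, float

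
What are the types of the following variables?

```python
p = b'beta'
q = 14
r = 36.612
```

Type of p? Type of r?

p is bytes; r is float

bytes, float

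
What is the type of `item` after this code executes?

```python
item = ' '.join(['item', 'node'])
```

str.join() returns str

str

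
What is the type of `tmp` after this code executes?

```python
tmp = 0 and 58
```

'and' returns the first falsy value (0, which is int)

int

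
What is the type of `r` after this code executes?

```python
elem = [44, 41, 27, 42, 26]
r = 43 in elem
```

'in' operator returns bool

bool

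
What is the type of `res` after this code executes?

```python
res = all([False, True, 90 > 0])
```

all() returns bool

bool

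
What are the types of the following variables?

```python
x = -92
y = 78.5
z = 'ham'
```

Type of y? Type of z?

y is float; z is str

float, str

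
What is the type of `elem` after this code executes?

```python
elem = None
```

None has type NoneType

NoneType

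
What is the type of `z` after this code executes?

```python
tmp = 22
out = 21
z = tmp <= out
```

Comparison operators return bool

bool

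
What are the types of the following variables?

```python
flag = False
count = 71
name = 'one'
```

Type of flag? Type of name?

flag is bool; name is str

bool, str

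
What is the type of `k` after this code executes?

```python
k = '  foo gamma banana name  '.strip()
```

str.strip() returns str

str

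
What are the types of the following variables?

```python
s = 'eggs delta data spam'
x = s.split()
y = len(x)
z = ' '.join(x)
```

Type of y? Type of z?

len() returns int; str.join() returns str

int, str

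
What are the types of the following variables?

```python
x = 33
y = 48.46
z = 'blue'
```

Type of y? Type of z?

y is float; z is str

float, str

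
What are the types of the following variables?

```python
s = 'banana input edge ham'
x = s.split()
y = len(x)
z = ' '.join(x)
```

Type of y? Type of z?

len() returns int; str.join() returns str

int, str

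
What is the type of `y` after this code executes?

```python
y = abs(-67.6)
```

abs() of float returns float

float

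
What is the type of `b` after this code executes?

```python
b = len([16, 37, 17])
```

len() always returns int

int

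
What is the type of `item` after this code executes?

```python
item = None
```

None has type NoneType

NoneType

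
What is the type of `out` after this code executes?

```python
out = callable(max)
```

callable() returns bool

bool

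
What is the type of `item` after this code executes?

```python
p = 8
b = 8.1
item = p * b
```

int * float returns float (8 * 8.1 = 64.8)

float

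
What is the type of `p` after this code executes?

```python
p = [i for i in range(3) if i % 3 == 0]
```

A list comprehension [...] produces a list

list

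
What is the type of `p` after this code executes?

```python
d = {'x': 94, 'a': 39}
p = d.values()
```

.values() returns a dict_values view object

dict_values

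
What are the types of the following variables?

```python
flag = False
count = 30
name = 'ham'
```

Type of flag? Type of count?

flag is bool; count is int

bool, int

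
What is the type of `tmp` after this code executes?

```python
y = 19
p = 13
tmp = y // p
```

int // int returns int (19 // 13 = 1)

int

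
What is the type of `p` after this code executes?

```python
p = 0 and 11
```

'and' returns the first falsy value (0, which is int)

int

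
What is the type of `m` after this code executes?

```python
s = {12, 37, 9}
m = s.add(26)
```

set.add() returns None (mutates in place)

NoneType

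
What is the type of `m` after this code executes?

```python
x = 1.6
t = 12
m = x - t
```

float - int returns float (1.6 - 12 = -10.4)

float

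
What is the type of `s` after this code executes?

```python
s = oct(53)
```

oct() returns str representation

str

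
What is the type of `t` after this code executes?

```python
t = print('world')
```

print() returns None

NoneType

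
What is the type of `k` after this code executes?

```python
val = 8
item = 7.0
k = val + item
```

int + float returns float (8 + 7.0 = 15.0)

float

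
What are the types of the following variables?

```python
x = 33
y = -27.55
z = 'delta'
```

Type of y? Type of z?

y is float; z is str

float, str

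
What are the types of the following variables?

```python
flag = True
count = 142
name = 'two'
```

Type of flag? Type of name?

flag is bool; name is str

bool, str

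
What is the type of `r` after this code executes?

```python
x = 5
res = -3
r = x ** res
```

int ** negative int returns float

float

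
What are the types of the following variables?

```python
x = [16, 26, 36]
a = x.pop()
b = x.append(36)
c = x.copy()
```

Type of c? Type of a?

list.copy() returns list; list.pop() returns the element (int)

list, int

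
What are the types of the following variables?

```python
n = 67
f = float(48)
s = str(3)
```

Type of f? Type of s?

f is float; s is str

float, str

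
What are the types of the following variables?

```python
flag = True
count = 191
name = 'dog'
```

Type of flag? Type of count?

flag is bool; count is int

bool, int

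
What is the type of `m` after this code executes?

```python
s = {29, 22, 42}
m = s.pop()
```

Popping from a set of ints returns int

int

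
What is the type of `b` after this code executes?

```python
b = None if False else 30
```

Ternary: condition is False, else branch (30) taken → int

int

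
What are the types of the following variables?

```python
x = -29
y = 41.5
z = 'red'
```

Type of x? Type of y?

x is int; y is float

int, float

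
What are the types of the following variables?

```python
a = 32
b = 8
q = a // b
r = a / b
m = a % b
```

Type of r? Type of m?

int / int returns float; int % int returns int

float, int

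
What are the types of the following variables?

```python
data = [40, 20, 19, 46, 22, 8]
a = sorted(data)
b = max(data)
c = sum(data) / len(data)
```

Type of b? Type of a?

max of ints returns int; sorted() returns list

int, list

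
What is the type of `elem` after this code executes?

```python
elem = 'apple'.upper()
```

str.upper() returns str

str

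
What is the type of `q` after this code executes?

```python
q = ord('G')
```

ord() returns int (Unicode code point)

int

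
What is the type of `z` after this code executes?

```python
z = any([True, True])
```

any() returns bool

bool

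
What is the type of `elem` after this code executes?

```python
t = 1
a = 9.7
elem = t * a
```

int * float returns float (1 * 9.7 = 9.7)

float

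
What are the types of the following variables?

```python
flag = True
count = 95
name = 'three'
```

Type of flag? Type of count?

flag is bool; count is int

bool, int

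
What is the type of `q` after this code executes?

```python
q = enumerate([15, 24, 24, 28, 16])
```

enumerate() returns an enumerate iterator object

enumerate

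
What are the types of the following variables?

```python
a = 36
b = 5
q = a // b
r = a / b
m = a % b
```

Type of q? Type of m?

int // int returns int; int % int returns int

int, int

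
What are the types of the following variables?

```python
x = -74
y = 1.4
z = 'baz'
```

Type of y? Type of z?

y is float; z is str

float, str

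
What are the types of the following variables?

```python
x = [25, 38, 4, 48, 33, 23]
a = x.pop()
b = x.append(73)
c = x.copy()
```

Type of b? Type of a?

list.append() returns None; list.pop() returns the element (int)

NoneType, int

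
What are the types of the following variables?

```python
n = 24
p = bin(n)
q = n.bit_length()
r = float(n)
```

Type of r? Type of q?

float() returns float; int.bit_length() returns int

float, int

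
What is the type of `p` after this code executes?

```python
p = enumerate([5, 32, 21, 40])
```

enumerate() returns an enumerate iterator object

enumerate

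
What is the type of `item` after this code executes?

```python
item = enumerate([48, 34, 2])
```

enumerate() returns an enumerate iterator object

enumerate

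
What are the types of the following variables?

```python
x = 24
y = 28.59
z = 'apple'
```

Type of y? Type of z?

y is float; z is str

float, str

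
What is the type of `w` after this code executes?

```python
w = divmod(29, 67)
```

divmod() returns a tuple (quotient, remainder)

tuple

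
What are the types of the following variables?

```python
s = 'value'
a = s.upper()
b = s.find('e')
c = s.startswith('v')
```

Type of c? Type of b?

str.startswith() returns bool; str.find() returns int

bool, int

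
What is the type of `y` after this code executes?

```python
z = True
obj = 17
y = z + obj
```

bool + int returns int (True is 1, so 1 + 17 = 18)

int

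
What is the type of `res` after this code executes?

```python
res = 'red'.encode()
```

str.encode() returns bytes

bytes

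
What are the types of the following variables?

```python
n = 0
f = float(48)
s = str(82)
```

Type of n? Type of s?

n is int; s is str

int, str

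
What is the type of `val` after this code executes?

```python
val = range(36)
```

range() returns a range object

range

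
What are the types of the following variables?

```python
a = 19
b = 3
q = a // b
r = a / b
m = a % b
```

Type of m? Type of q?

int % int returns int; int // int returns int

int, int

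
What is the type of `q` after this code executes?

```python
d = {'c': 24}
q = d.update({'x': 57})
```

dict.update() returns None

NoneType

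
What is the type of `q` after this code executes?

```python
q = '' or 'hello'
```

'or' returns first truthy value ('hello', which is str)

str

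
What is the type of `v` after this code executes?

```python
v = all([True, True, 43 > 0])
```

all() returns bool

bool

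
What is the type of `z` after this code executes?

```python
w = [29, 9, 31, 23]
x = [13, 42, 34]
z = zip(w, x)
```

zip() returns a zip iterator object

zip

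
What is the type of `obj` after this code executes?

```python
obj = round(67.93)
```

round() with no ndigits arg returns int

int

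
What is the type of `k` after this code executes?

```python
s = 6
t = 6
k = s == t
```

Equality comparison returns bool

bool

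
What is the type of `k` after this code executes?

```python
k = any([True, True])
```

any() returns bool

bool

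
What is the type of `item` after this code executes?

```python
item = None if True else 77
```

Ternary: condition is True, if branch (None) taken → NoneType

NoneType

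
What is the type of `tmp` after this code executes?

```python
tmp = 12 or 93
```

'or' returns the first truthy value (12, which is int)

int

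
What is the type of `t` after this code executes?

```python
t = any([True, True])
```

any() returns bool

bool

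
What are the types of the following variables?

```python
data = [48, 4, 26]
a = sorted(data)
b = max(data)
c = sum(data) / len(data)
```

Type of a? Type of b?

sorted() returns list; max of ints returns int

list, int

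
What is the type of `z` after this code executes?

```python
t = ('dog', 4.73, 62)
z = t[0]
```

Index 0 of tuple is 'dog' which is str

str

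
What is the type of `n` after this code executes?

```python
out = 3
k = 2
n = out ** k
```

int ** positive int returns int (3 ** 2 = 9)

int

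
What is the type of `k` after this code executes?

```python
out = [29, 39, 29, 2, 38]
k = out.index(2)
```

list.index() returns int

int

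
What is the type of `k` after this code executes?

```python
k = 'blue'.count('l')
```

str.count() returns int

int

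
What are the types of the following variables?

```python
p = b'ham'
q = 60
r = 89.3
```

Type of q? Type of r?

q is int; r is float

int, float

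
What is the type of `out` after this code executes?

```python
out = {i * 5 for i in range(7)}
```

A set comprehension {expr for x in iterable} produces a set

set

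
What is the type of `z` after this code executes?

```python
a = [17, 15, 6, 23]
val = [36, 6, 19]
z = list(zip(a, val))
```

list(zip(...)) returns a list of tuples

list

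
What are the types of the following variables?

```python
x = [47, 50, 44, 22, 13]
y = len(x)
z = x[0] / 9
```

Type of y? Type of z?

len() returns int; int / int returns float

int, float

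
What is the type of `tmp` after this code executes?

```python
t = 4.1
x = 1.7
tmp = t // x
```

float // float returns float (floor division preserves float type)

float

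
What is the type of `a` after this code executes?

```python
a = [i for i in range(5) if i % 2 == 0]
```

A list comprehension [...] produces a list

list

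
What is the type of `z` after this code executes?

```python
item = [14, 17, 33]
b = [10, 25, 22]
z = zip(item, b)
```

zip() returns a zip iterator object

zip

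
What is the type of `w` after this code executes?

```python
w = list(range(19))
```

list(range(...)) returns list

list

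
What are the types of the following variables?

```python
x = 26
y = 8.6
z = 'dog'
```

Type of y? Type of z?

y is float; z is str

float, str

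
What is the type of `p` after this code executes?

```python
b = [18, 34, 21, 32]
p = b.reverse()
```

list.reverse() returns None

NoneType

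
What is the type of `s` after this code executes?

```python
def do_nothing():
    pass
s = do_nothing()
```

A function with no return statement returns None

NoneType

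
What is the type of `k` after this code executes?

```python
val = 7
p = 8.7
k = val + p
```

int + float returns float (7 + 8.7 = 15.7)

float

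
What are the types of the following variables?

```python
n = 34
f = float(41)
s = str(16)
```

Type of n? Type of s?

n is int; s is str

int, str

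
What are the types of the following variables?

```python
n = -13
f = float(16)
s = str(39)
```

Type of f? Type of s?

f is float; s is str

float, str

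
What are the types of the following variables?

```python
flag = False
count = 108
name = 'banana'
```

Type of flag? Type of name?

flag is bool; name is str

bool, str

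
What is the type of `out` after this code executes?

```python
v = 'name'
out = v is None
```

'is' comparison returns bool

bool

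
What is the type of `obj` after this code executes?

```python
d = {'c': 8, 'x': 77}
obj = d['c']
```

Accessing dict[str, int] with key 'c' returns int value 8

int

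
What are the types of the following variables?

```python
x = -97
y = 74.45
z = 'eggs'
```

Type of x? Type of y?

x is int; y is float

int, float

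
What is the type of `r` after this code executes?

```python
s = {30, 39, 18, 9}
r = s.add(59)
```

set.add() returns None (mutates in place)

NoneType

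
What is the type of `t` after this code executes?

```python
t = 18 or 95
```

'or' returns the first truthy value (18, which is int)

int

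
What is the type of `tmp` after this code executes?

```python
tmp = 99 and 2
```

'and' returns the last value when all truthy (2, which is int)

int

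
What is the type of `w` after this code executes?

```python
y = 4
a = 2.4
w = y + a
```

int + float returns float (4 + 2.4 = 6.4)

float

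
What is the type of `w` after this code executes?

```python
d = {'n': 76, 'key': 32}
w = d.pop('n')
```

dict.pop() returns the value (int)

int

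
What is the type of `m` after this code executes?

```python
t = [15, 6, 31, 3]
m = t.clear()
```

list.clear() returns None

NoneType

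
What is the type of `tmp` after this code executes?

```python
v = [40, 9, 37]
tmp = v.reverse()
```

list.reverse() returns None

NoneType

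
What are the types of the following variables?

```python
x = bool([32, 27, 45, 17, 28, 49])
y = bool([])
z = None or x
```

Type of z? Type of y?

None or <bool> returns the bool; bool() returns bool

bool, bool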